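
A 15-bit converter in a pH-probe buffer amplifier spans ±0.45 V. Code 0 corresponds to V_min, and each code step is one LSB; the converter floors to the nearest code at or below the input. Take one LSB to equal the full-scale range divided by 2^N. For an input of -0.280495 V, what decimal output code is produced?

6171

Range = 0.45 − (-0.45) = 0.9 V. LSB = 0.9 V / 2^15 ≈ 27.47 µV.
code = ⌊(V_in − V_min)/LSB⌋ = ⌊(V_in − V_min) × 2^15 / range⌋
     = ⌊(-0.280495 − (-0.45)) × 32768 / 0.9⌋ = ⌊0.169505 × 32768/0.9⌋
     = ⌊6171.489⌋ = 6171.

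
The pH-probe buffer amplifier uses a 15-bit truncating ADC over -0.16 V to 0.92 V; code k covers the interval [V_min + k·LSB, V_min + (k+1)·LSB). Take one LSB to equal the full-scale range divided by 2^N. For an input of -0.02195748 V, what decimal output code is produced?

4188

Full-scale range = 0.92 V − (-0.16 V) = 1.08 V. LSB = 1.08 V / 2^15 ≈ 32.96 µV.
(V_in − V_min) × 2^15/range = (-0.02195748 − (-0.16)) × 32768/1.08 = 4188.312.
Floor → code = 4188.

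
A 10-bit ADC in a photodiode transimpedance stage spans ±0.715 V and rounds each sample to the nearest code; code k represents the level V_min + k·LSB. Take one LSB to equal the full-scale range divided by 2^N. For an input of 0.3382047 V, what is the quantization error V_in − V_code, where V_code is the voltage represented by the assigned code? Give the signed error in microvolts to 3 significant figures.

Span: 0.715 V − (-0.715 V) = 1.43 V. LSB = 1.43 V / 2^10 ≈ 1.396 mV.
(0.3382047 − (-0.715)) / LSB = 1.0532047 × 1024/1.43 = 754.1829. Nearest integer: k = 754.
Reconstructed level: -0.715 + 754 × 1.43/1024 V = 0.3379492188 V.
Error = V_in − V_code = 0.3382047 − (0.3379492188) = +255 µV.

+255 µV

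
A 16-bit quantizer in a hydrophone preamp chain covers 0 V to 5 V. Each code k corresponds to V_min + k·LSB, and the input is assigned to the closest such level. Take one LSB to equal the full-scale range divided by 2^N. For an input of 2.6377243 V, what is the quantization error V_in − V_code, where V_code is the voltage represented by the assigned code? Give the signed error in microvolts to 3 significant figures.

+13.7 µV

Full-scale range = 5 V. LSB = 5 V / 2^16 ≈ 76.29 µV.
(V_in − V_min)/LSB = (2.6377243 − (0)) × 65536/5 = 34573.1799 → nearest code k = 34573.
Reconstructed level: 0 + 34573 × 5/65536 V = 2.6377105713 V.
V_in − V_code = 2.6377243 − (2.6377105713) = +13.7 µV.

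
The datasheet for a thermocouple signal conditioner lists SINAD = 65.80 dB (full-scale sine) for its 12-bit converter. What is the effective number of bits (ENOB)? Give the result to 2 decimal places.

Inverting SNR = 6.02 N + 1.76: N_eff = (65.80 − 1.76)/6.02 = 10.6379.

10.64 bits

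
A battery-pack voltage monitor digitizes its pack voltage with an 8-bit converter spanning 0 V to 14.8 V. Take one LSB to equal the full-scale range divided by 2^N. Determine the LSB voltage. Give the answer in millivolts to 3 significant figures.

Full-scale range = 14.8 V.
Number of codes = 2^8 = 256.
LSB = 14.8 V / 2^8 = 57.8 mV.

57.8 mV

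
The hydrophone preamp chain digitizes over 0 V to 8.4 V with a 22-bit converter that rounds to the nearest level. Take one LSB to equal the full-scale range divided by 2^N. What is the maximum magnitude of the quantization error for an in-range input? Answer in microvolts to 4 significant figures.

1.001 µV

Full-scale range = 8.4 V.
LSB = 8.4 V ÷ 2^22 = 8.4/4194304 V = 2.00272 µV.
A rounding quantizer has |error| ≤ LSB/2 = 1.001 µV.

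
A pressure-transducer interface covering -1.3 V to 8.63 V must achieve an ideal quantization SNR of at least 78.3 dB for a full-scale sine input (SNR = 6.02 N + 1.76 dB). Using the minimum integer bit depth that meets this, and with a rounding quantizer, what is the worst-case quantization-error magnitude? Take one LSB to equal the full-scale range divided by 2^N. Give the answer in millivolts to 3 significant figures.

Full-scale range = 8.63 V − (-1.3 V) = 9.93 V.
6.02 N + 1.76 ≥ 78.3 gives N ≥ 12.714, so the minimum integer is 13.
Step size = 9.93/8192 V = 1.2122 mV.
Half an LSB is 0.606 mV.

0.606 mV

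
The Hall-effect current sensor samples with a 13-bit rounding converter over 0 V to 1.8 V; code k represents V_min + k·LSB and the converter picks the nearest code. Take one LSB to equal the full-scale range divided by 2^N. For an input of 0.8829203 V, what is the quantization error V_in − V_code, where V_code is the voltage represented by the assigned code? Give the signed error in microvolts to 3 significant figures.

Span = 1.8 V. LSB = 1.8 V / 2^13 ≈ 219.7 µV.
(V_in − V_min)/LSB = (0.8829203 − (0)) × 8192/1.8 = 4018.2684 → nearest code k = 4018.
V_code = 0 + (4018/8192) × 1.8 = 0.8828613281 V.
e = 0.8829203 − (0.8828613281) = +59.0 µV.

+59.0 µV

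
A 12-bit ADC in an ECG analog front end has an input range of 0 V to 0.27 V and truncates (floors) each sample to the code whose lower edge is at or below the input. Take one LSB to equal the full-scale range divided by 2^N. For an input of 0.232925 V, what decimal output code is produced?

Full-scale range = 0.27 V. LSB = 0.27 V / 2^12 ≈ 65.92 µV.
(V_in − V_min) × 2^12/range = (0.232925 − (0)) × 4096/0.27 = 3533.559.
Floor → code = 3533.

3533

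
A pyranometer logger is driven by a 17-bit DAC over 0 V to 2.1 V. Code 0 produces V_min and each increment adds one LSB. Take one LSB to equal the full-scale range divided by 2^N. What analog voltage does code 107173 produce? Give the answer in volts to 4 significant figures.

Span = 2.1 V. LSB = 2.1 V / 2^17.
V_out = V_min + code × LSB = 0 V + 107173 × 2.1 V / 131072
      = 0 + 1.71710 = 1.71710 V.

1.717 V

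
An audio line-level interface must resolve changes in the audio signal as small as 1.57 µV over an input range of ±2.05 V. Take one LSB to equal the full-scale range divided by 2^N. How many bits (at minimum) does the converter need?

22 bits

Full-scale range = 2.05 V − (-2.05 V) = 4.1 V.
Need 2^N ≥ 4.1 V / 1.57 µV = 2.611e6 → N_min = 22.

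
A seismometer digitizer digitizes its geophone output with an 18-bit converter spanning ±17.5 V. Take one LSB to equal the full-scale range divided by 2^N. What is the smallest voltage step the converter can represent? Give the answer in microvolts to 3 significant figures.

134 µV

Range = 17.5 − (-17.5) = 35 V.
2^18 = 262144 levels.
One LSB is 35 V / 262144 = 134 µV.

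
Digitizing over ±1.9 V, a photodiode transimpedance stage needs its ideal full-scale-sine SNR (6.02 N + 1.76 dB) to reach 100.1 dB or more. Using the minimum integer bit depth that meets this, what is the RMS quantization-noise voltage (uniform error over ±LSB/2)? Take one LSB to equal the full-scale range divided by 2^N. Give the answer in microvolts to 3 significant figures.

Full-scale range = 1.9 V − (-1.9 V) = 3.8 V.
Required N = ⌈(100.1 − 1.76)/6.02⌉ = ⌈16.336⌉ = 17.
One LSB is 3.8 V / 131072 = 28.992 µV.
V_rms = LSB/√12 = 8.37 µV.

8.37 µV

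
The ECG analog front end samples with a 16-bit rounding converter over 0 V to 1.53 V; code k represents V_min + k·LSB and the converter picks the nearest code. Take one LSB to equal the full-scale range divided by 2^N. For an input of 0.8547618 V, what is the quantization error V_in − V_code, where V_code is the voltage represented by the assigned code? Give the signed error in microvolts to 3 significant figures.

Full-scale range = 1.53 V. LSB = 1.53 V / 2^16 ≈ 23.35 µV.
(V_in − V_min)/LSB = (0.8547618 − (0)) × 65536/1.53 = 36612.8558 → nearest code k = 36613.
Reconstructed level: 0 + 36613 × 1.53/65536 V = 0.85476516724 V.
e = 0.8547618 − (0.85476516724) = −3.37 µV.

−3.37 µV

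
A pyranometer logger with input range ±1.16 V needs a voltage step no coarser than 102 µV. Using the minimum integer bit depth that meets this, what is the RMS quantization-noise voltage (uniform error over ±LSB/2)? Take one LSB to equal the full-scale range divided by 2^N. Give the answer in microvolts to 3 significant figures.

20.4 µV

Span: 1.16 V − (-1.16 V) = 2.32 V.
Need 2^N ≥ 2.32 V / 102 µV = 22750 → N_min = 15.
LSB = 2.32 V / 2^15 = 70.801 µV.
σ_q = LSB/√12 = 70.801 µV/3.4641 = 20.4 µV.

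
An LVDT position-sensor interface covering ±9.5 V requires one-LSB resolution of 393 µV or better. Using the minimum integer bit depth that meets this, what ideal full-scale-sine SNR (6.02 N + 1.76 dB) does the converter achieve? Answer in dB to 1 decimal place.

Range = 9.5 − (-9.5) = 19 V.
Required number of levels: 19/393 µV = 48346; smallest N with 2^N ≥ that is 16.
SNR = 6.02 × 16 + 1.76 = 98.08 dB.

98.1 dB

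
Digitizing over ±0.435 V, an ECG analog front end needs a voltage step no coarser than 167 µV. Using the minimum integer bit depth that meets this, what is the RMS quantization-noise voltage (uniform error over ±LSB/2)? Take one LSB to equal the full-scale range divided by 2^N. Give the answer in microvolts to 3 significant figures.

30.7 µV

Range = 0.435 − (-0.435) = 0.87 V.
Need 2^N ≥ 0.87 V / 167 µV = 5210 → N_min = 13.
Step size = 0.87/8192 V = 106.20 µV.
V_rms = LSB/√12 = 30.7 µV.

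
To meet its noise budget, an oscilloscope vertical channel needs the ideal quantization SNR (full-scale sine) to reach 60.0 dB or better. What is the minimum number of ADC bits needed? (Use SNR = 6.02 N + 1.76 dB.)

6.02 N + 1.76 ≥ 60.0 gives N ≥ 9.674, so the minimum integer is 10.

10 bits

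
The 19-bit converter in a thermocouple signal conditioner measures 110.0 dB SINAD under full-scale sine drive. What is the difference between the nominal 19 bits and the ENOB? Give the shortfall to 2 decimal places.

N_eff = (110.0 − 1.76)/6.02 = 17.9801 bits.
Lost resolution: 19 − 17.9801 = 1.0199 bits.

1.02 bits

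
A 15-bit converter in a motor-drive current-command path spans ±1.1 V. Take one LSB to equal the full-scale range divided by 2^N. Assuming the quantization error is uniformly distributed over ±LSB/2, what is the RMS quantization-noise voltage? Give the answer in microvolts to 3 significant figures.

The full-scale span is 1.1 − (-1.1) = 2.2 V.
LSB = 2.2 V / 2^15 = 67.139 µV.
For a uniform distribution on [−LSB/2, +LSB/2], V_rms = LSB/√12 = 67.139 µV/3.4641 = 19.4 µV.

19.4 µV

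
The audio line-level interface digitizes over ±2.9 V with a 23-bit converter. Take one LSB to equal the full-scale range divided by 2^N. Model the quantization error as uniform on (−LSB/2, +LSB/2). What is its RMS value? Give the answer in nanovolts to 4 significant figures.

199.6 nV

Span: 2.9 V − (-2.9 V) = 5.8 V.
One LSB is 5.8 V / 8388608 = 0.691414 µV.
V_rms = LSB/√12 = 0.691414 µV / √12 = 199.6 nV.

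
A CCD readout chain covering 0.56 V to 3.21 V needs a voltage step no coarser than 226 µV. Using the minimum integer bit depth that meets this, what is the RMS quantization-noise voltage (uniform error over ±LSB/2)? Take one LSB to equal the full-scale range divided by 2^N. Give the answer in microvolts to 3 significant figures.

46.7 µV

Full-scale range = 3.21 V − (0.56 V) = 2.65 V.
Need 2^N ≥ 2.65 V / 226 µV = 11730 → N_min = 14.
One LSB is 2.65 V / 16384 = 161.74 µV.
V_rms = LSB/√12 = 46.7 µV.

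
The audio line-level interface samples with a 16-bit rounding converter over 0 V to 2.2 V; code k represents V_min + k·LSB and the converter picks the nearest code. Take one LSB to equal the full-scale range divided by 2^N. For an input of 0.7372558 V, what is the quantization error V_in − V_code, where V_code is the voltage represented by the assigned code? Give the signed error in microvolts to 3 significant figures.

Range is 2.2 V. LSB = 2.2 V / 2^16 ≈ 33.57 µV.
Position in LSBs: (0.7372558 − (0)) × 65536/2.2 = 21962.1800; rounding gives k = 21962.
V_code = 0 + (21962/65536) × 2.2 = 0.73724975586 V.
V_in − V_code = 0.7372558 − (0.73724975586) = +6.04 µV.

+6.04 µV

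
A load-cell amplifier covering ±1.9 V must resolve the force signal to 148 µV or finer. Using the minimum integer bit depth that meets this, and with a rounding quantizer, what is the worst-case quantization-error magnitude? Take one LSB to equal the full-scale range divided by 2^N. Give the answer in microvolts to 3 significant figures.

Range = 1.9 − (-1.9) = 3.8 V.
Required number of levels: 3.8/148 µV = 25676; smallest N with 2^N ≥ that is 15.
Step size = 3.8/32768 V = 115.97 µV.
|e|_max = LSB/2 = 58.0 µV.

58.0 µV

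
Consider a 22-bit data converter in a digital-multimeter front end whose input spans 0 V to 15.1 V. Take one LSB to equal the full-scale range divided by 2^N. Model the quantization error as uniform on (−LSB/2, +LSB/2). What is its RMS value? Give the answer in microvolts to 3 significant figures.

1.04 µV

Span = 15.1 V.
Step size = 15.1/4194304 V = 3.6001 µV.
σ_q = LSB/√12 = 3.6001 µV/3.4641 = 1.04 µV.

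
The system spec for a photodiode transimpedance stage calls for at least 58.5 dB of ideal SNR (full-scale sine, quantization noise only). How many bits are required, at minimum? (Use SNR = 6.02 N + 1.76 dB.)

Required N = ⌈(58.5 − 1.76)/6.02⌉ = ⌈9.425⌉ = 10.

10 bits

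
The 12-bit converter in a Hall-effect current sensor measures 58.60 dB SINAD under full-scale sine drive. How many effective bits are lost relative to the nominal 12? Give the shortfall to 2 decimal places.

2.56 bits

N_eff = (58.60 − 1.76)/6.02 = 9.4419 bits.
Lost resolution: 12 − 9.4419 = 2.5581 bits.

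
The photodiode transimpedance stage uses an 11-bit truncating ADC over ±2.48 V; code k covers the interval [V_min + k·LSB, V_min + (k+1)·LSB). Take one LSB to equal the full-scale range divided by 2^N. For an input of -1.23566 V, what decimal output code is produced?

The full-scale span is 2.48 − (-2.48) = 4.96 V. LSB = 4.96 V / 2^11 ≈ 2.422 mV.
code = ⌊(V_in − V_min)/LSB⌋ = ⌊(V_in − V_min) × 2^11 / range⌋
     = ⌊(-1.23566 − (-2.48)) × 2048 / 4.96⌋ = ⌊1.24434 × 2048/4.96⌋
     = ⌊513.792⌋ = 513.

513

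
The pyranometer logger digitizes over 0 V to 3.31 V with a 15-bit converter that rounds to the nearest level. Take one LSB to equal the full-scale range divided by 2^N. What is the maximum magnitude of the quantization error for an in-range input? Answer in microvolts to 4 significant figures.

50.51 µV

Full-scale range = 3.31 V.
Step size = 3.31/32768 V = 101.013 µV.
Worst-case error for round-to-nearest is half an LSB: 50.51 µV.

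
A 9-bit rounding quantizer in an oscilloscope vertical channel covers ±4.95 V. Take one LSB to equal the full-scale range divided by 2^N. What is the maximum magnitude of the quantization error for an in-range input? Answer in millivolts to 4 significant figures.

The full-scale span is 4.95 − (-4.95) = 9.9 V.
One LSB is 9.9 V / 512 = 19.3359 mV.
A rounding quantizer has |error| ≤ LSB/2 = 9.668 mV.

9.668 mV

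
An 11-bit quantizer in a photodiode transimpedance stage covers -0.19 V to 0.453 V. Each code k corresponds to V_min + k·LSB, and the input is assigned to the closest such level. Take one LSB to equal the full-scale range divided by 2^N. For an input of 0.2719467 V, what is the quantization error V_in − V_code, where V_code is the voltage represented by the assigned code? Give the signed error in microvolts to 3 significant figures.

+104 µV

Full-scale range = 0.453 V − (-0.19 V) = 0.643 V. LSB = 0.643 V / 2^11 ≈ 314.0 µV.
(0.2719467 − (-0.19)) / LSB = 0.4619467 × 2048/0.643 = 1471.3326. Nearest integer: k = 1471.
V_code = -0.19 + (1471/2048) × 0.643 = 0.2718422852 V.
e = 0.2719467 − (0.2718422852) = +104 µV.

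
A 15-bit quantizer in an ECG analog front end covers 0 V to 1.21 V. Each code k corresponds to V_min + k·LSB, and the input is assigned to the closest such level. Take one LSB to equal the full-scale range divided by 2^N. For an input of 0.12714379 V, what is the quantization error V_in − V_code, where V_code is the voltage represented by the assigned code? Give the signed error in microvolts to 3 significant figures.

V_FS = 1.21 V. LSB = 1.21 V / 2^15 ≈ 36.93 µV.
(V_in − V_min)/LSB = (0.12714379 − (0)) × 32768/1.21 = 3443.1799 → nearest code k = 3443.
V_code = V_min + k × range/2^15 = 0 + 3443 × 1.21/32768 = 0.12713714600 V.
Error = V_in − V_code = 0.12714379 − (0.12713714600) = +6.64 µV.

+6.64 µV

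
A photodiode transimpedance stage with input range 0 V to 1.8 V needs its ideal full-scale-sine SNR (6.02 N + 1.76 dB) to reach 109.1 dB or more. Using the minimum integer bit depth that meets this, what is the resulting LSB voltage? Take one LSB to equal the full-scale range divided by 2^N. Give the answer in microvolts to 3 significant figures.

Full-scale range = 1.8 V.
Required N = ⌈(109.1 − 1.76)/6.02⌉ = ⌈17.831⌉ = 18.
LSB = 1.8 V ÷ 2^18 = 1.8/262144 V = 6.87 µV.

6.87 µV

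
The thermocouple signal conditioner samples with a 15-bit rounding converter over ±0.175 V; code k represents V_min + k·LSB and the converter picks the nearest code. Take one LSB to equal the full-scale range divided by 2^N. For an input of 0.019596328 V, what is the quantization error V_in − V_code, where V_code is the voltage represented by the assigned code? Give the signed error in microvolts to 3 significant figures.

Full-scale range = 0.175 V − (-0.175 V) = 0.35 V. LSB = 0.35 V / 2^15 ≈ 10.68 µV.
Position in LSBs: (0.019596328 − (-0.175)) × 32768/0.35 = 18218.6642; rounding gives k = 18219.
V_code = V_min + k × range/2^15 = -0.175 + 18219 × 0.35/32768 = 0.019599914551 V.
Error = V_in − V_code = 0.019596328 − (0.019599914551) = −3.59 µV.

−3.59 µV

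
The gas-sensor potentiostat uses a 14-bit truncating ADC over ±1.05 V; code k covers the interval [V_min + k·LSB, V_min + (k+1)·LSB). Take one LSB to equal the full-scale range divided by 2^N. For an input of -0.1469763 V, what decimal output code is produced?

Range = 1.05 − (-1.05) = 2.1 V. LSB = 2.1 V / 2^14 ≈ 128.2 µV.
V_in − V_min = -0.1469763 − (-1.05) = 0.9030237 V.
Divide by LSB: 0.9030237 × 16384/2.1 = 7045.3049.
Truncating gives code 7045.

7045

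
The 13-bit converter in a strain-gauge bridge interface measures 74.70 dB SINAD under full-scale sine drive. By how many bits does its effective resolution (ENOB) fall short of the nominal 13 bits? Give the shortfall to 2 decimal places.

N_eff = (74.70 − 1.76)/6.02 = 12.1163 bits.
Lost resolution: 13 − 12.1163 = 0.8837 bits.

0.88 bits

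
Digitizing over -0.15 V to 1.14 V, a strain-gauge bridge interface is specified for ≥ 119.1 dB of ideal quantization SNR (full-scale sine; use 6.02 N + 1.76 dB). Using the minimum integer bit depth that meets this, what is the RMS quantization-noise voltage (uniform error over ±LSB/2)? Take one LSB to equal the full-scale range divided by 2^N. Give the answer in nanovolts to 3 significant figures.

355 nV

Full-scale range = 1.14 V − (-0.15 V) = 1.29 V.
N ≥ (119.1 − 1.76)/6.02 = 19.492 → N_min = 20.
LSB = 1.29 V / 2^20 = 1.2302 µV.
V_rms = LSB/√12 = 355 nV.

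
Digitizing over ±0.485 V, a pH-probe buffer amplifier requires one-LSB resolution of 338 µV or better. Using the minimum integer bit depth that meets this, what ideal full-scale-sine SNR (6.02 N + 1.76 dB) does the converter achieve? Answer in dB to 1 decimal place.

74.0 dB

The full-scale span is 0.485 − (-0.485) = 0.97 V.
0.97 V / 338 µV = 2870. Since 2^11 = 2048 and 2^12 = 4096, N = 12.
6.02(12) + 1.76 = 74.00 dB.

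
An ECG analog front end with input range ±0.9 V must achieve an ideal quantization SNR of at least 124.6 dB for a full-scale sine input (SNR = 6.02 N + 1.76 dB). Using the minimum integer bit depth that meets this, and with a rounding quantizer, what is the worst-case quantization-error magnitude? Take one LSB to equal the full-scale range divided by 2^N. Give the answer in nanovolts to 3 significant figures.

429 nV

The full-scale span is 0.9 − (-0.9) = 1.8 V.
N ≥ (124.6 − 1.76)/6.02 = 20.405 → N_min = 21.
Step size = 1.8/2097152 V = 0.85831 µV.
|e|_max = LSB/2 = 429 nV.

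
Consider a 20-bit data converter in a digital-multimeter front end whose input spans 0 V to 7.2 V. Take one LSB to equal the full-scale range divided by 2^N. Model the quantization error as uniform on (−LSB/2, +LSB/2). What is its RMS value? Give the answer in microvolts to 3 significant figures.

Full-scale range = 7.2 V.
Step size = 7.2/1048576 V = 6.8665 µV.
RMS of a uniform error over width LSB is LSB/√12 = 1.98 µV.

1.98 µV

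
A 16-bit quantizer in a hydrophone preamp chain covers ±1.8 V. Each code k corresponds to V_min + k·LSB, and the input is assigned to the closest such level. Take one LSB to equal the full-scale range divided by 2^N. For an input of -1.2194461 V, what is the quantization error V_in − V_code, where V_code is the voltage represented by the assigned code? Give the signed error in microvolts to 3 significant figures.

−18.6 µV

Span: 1.8 V − (-1.8 V) = 3.6 V. LSB = 3.6 V / 2^16 ≈ 54.93 µV.
(V_in − V_min)/LSB = (-1.2194461 − (-1.8)) × 65536/3.6 = 10568.6612 → nearest code k = 10569.
V_code = V_min + k × range/2^16 = -1.8 + 10569 × 3.6/65536 = -1.2194274902 V.
e = -1.2194461 − (-1.2194274902) = −18.6 µV.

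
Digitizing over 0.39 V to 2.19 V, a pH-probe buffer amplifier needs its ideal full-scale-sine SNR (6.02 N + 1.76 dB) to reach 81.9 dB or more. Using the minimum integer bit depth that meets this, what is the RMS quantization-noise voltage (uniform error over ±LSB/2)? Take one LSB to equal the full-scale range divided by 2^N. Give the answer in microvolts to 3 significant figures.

31.7 µV

Full-scale range = 2.19 V − (0.39 V) = 1.8 V.
Solving 6.02 N ≥ 81.9 − 1.76: N ≥ 13.312. Round up → N = 14.
LSB = 1.8 V / 2^14 = 109.86 µV.
σ_q = LSB/√12 = 109.86 µV/3.4641 = 31.7 µV.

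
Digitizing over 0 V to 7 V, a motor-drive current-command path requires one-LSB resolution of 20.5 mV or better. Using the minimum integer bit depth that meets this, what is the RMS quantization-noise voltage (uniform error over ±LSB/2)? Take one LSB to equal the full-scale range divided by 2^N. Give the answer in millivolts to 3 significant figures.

3.95 mV

Span = 7 V.
7 V / 20.5 mV = 341.5. Since 2^8 = 256 and 2^9 = 512, N = 9.
One LSB is 7 V / 512 = 13.672 mV.
V_rms = LSB/√12 = 3.95 mV.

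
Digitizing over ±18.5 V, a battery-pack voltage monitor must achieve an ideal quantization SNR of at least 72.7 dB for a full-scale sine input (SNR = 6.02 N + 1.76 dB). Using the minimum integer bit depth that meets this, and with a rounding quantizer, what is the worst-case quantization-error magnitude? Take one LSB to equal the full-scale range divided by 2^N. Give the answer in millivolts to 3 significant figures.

4.52 mV

Full-scale range = 18.5 V − (-18.5 V) = 37 V.
Required N = ⌈(72.7 − 1.76)/6.02⌉ = ⌈11.784⌉ = 12.
LSB = 37 V ÷ 2^12 = 37/4096 V = 9.0332 mV.
Half an LSB is 4.52 mV.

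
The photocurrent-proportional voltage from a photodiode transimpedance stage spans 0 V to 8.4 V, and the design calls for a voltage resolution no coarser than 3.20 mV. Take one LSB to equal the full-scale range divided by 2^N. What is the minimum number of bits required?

V_FS = 8.4 V.
Required number of levels: 8.4/3.20 mV = 2625.0; smallest N with 2^N ≥ that is 12.

12 bits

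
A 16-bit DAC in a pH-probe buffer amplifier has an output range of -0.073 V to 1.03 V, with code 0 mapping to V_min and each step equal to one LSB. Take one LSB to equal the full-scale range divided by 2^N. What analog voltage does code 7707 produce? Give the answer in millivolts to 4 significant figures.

56.71 mV

Span: 1.03 V − (-0.073 V) = 1.103 V. LSB = 1.103 V / 2^16.
V_out = V_min + code × LSB = -0.073 V + 7707 × 1.103 V / 65536
      = -0.073 + 0.129712 = 0.0567122 V.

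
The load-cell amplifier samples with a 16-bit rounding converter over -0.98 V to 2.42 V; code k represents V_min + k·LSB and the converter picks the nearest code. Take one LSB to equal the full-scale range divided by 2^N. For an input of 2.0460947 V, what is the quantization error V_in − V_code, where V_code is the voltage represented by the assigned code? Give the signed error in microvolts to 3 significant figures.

−6.98 µV

The full-scale span is 2.42 − (-0.98) = 3.4 V. LSB = 3.4 V / 2^16 ≈ 51.88 µV.
(V_in − V_min)/LSB = (2.0460947 − (-0.98)) × 65536/3.4 = 58328.8654 → nearest code k = 58329.
Reconstructed level: -0.98 + 58329 × 3.4/65536 V = 2.0461016846 V.
e = 2.0460947 − (2.0461016846) = −6.98 µV.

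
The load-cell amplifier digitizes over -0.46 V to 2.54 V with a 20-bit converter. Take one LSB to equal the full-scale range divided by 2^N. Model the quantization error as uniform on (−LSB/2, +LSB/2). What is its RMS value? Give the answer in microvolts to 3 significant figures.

Span: 2.54 V − (-0.46 V) = 3 V.
One LSB is 3 V / 1048576 = 2.8610 µV.
For a uniform distribution on [−LSB/2, +LSB/2], V_rms = LSB/√12 = 2.8610 µV/3.4641 = 0.826 µV.

0.826 µV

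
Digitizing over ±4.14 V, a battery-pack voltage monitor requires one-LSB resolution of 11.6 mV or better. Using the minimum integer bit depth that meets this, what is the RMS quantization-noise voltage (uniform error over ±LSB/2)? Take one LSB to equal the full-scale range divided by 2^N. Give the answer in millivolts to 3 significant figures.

Full-scale range = 4.14 V − (-4.14 V) = 8.28 V.
8.28 V / 11.6 mV = 713.8. Since 2^9 = 512 and 2^10 = 1024, N = 10.
Step size = 8.28/1024 V = 8.0859 mV.
V_rms = LSB/√12 = 2.33 mV.

2.33 mV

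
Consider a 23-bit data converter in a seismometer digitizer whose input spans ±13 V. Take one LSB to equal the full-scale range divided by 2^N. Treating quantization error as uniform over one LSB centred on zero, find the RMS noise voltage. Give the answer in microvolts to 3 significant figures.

Range = 13 − (-13) = 26 V.
LSB = 26 V / 2^23 = 3.0994 µV.
RMS of a uniform error over width LSB is LSB/√12 = 0.895 µV.

0.895 µV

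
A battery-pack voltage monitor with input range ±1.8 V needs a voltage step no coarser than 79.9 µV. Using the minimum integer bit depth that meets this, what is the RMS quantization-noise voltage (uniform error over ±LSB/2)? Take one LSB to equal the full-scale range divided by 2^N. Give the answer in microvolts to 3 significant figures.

15.9 µV

Full-scale range = 1.8 V − (-1.8 V) = 3.6 V.
Levels needed ≥ 3.6/79.9 µV = 45060. 2^16 = 65536 suffices, so N_min = 16.
One LSB is 3.6 V / 65536 = 54.932 µV.
σ_q = LSB/√12 = 54.932 µV/3.4641 = 15.9 µV.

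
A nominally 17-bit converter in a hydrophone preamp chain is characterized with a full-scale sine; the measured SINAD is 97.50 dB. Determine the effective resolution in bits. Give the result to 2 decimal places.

15.90 bits

ENOB = (97.50 − 1.76)/6.02 = 15.9037 bits.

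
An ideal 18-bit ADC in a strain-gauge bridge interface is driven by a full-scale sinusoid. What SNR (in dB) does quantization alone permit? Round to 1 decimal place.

SNR = 6.02·18 + 1.76 = 110.12 dB.

110.1 dB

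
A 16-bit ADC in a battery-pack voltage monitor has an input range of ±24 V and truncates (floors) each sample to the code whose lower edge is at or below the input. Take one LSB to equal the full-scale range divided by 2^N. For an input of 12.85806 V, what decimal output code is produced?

The full-scale span is 24 − (-24) = 48 V. LSB = 48 V / 2^16 ≈ 0.7324 mV.
code = ⌊(V_in − V_min)/LSB⌋ = ⌊(V_in − V_min) × 2^16 / range⌋
     = ⌊(12.85806 − (-24)) × 65536 / 48⌋ = ⌊36.85806 × 65536/48⌋
     = ⌊50323.538⌋ = 50323.

50323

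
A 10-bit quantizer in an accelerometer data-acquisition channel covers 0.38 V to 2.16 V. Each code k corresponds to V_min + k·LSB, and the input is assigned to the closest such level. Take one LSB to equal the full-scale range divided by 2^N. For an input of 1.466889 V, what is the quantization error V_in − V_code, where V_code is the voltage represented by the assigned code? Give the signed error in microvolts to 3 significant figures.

+463 µV

Full-scale range = 2.16 V − (0.38 V) = 1.78 V. LSB = 1.78 V / 2^10 ≈ 1.738 mV.
(V_in − V_min)/LSB = (1.466889 − (0.38)) × 1024/1.78 = 625.2665 → nearest code k = 625.
Reconstructed level: 0.38 + 625 × 1.78/1024 V = 1.466425781 V.
V_in − V_code = 1.466889 − (1.466425781) = +463 µV.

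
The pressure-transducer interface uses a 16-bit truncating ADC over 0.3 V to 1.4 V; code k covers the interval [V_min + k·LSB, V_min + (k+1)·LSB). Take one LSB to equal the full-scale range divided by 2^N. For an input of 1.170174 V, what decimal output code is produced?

51843

Span: 1.4 V − (0.3 V) = 1.1 V. LSB = 1.1 V / 2^16 ≈ 16.78 µV.
V_in − V_min = 1.170174 − (0.3) = 0.870174 V.
Divide by LSB: 0.870174 × 65536/1.1 = 51843.3848.
Truncating gives code 51843.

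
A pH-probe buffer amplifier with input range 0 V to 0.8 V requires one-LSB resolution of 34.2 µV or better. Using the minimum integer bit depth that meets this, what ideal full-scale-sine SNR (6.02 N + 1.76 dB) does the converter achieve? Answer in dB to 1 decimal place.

V_FS = 0.8 V.
Need 2^N ≥ 0.8 V / 34.2 µV = 23390 → N_min = 15.
SNR = 6.02 × 15 + 1.76 = 92.06 dB.

92.1 dB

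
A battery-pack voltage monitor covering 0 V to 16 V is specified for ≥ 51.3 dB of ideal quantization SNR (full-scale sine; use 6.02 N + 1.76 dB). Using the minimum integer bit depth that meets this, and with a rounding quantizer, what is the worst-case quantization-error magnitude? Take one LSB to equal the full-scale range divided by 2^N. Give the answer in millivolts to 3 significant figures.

Range is 16 V.
Solving 6.02 N ≥ 51.3 − 1.76: N ≥ 8.229. Round up → N = 9.
Step size = 16/512 V = 31.250 mV.
Max error for round-to-nearest is LSB/2 = 15.6 mV.

15.6 mV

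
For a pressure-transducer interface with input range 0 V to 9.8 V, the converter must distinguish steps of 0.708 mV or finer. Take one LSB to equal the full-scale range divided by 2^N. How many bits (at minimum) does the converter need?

14 bits

Range is 9.8 V.
Levels needed ≥ 9.8/0.708 mV = 13840. 2^14 = 16384 suffices, so N_min = 14.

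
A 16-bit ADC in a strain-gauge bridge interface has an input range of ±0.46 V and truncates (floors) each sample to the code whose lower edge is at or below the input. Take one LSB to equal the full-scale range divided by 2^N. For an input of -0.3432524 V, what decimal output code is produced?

Full-scale range = 0.46 V − (-0.46 V) = 0.92 V. LSB = 0.92 V / 2^16 ≈ 14.04 µV.
(V_in − V_min) × 2^16/range = (-0.3432524 − (-0.46)) × 65536/0.92 = 8316.490.
Floor → code = 8316.

8316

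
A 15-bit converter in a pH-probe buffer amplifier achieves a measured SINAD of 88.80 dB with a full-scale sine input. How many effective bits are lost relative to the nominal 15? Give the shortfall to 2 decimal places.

0.54 bits

N_eff = (88.80 − 1.76)/6.02 = 14.4585 bits.
Shortfall = 15 − 14.4585 = 0.5415 bits.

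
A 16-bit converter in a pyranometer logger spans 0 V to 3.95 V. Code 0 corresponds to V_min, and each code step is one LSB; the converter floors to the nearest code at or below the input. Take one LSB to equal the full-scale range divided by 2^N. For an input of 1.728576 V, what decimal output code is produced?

Range is 3.95 V. LSB = 3.95 V / 2^16 ≈ 60.27 µV.
code = ⌊(V_in − V_min)/LSB⌋ = ⌊(V_in − V_min) × 2^16 / range⌋
     = ⌊(1.728576 − (0)) × 65536 / 3.95⌋ = ⌊1.728576 × 65536/3.95⌋
     = ⌊28679.483⌋ = 28679.

28679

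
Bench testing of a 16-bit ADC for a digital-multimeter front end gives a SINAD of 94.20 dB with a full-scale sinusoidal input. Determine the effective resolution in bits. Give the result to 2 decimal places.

ENOB = (SINAD − 1.76) / 6.02 = (94.20 − 1.76) / 6.02 = 92.44 / 6.02 = 15.3555.

15.36 bits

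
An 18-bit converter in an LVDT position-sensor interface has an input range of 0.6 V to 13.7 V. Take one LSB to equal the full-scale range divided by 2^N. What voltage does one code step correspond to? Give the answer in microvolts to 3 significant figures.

50.0 µV

Full-scale range = 13.7 V − (0.6 V) = 13.1 V.
2^18 = 262144 levels.
One LSB is 13.1 V / 262144 = 50.0 µV.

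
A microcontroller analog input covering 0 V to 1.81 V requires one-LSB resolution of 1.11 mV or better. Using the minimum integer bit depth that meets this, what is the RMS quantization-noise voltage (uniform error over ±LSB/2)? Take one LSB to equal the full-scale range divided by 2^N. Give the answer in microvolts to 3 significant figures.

255 µV

Range is 1.81 V.
Levels needed ≥ 1.81/1.11 mV = 1631. 2^11 = 2048 suffices, so N_min = 11.
Step size = 1.81/2048 V = 0.88379 mV.
σ_q = LSB/√12 = 0.88379 mV/3.4641 = 255 µV.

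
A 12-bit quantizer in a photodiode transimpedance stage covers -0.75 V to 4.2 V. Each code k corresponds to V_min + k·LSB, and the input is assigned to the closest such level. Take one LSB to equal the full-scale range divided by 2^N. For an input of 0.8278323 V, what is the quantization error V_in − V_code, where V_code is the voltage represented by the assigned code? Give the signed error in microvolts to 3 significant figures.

Range = 4.2 − (-0.75) = 4.95 V. LSB = 4.95 V / 2^12 ≈ 1.208 mV.
Position in LSBs: (0.8278323 − (-0.75)) × 4096/4.95 = 1305.6164; rounding gives k = 1306.
V_code = V_min + k × range/2^12 = -0.75 + 1306 × 4.95/4096 = 0.8282958984 V.
Error = V_in − V_code = 0.8278323 − (0.8282958984) = −464 µV.

−464 µV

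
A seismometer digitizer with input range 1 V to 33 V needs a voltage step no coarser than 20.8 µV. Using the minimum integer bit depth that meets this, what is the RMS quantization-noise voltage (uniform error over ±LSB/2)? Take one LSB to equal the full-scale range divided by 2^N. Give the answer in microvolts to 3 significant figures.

Full-scale range = 33 V − (1 V) = 32 V.
Required number of levels: 32/20.8 µV = 1.5385e6; smallest N with 2^N ≥ that is 21.
Step size = 32/2097152 V = 15.259 µV.
V_rms = LSB/√12 = 4.40 µV.

4.40 µV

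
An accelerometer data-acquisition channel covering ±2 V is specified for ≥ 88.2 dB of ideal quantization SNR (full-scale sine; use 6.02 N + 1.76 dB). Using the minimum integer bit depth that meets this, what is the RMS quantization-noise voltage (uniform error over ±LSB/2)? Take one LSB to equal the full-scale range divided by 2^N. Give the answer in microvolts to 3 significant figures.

35.2 µV

Span: 2 V − (-2 V) = 4 V.
Required N = ⌈(88.2 − 1.76)/6.02⌉ = ⌈14.359⌉ = 15.
One LSB is 4 V / 32768 = 122.07 µV.
V_rms = LSB/√12 = 35.2 µV.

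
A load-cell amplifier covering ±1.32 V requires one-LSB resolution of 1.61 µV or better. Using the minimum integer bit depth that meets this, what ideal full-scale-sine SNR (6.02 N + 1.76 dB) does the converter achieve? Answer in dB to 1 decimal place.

128.2 dB

Range = 1.32 − (-1.32) = 2.64 V.
2.64 V / 1.61 µV = 1.640e6. Since 2^20 = 1048576 and 2^21 = 2097152, N = 21.
Ideal SNR at N = 21: 6.02·21 + 1.76 = 128.2 dB.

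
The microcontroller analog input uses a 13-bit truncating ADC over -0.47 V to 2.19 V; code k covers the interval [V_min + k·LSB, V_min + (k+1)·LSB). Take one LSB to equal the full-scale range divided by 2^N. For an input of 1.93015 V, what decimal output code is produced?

7391

Span: 2.19 V − (-0.47 V) = 2.66 V. LSB = 2.66 V / 2^13 ≈ 324.7 µV.
code = ⌊(V_in − V_min)/LSB⌋ = ⌊(V_in − V_min) × 2^13 / range⌋
     = ⌊(1.93015 − (-0.47)) × 8192 / 2.66⌋ = ⌊2.40015 × 8192/2.66⌋
     = ⌊7391.740⌋ = 7391.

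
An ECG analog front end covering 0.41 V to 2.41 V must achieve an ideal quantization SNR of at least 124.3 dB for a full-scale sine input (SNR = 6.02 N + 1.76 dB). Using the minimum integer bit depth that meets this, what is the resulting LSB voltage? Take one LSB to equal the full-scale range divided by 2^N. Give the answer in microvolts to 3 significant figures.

0.954 µV

The full-scale span is 2.41 − (0.41) = 2 V.
Required N = ⌈(124.3 − 1.76)/6.02⌉ = ⌈20.355⌉ = 21.
One LSB is 2 V / 2097152 = 0.954 µV.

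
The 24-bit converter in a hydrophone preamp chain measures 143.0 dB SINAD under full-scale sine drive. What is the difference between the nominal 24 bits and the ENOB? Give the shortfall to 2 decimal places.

Effective bits = (143.0 − 1.76)/6.02 = 23.4618.
Shortfall = 24 − 23.4618 = 0.5382 bits.

0.54 bits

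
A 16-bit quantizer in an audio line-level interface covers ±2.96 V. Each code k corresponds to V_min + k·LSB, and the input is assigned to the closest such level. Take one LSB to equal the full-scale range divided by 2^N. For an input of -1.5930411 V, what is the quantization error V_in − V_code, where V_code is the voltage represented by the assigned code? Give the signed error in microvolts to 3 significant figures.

−35.7 µV

Full-scale range = 2.96 V − (-2.96 V) = 5.92 V. LSB = 5.92 V / 2^16 ≈ 90.33 µV.
Position in LSBs: (-1.5930411 − (-2.96)) × 65536/5.92 = 15132.6045; rounding gives k = 15133.
V_code = V_min + k × range/2^16 = -2.96 + 15133 × 5.92/65536 = -1.5930053711 V.
Error = V_in − V_code = -1.5930411 − (-1.5930053711) = −35.7 µV.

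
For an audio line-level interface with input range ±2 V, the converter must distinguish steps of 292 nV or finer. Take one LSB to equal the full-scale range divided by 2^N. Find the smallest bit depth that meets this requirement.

The full-scale span is 2 − (-2) = 4 V.
Required number of levels: 4/292 nV = 1.3699e7; smallest N with 2^N ≥ that is 24.

24 bits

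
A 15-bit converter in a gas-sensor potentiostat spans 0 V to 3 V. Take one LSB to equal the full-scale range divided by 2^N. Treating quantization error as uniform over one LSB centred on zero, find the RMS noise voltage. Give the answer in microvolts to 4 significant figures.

26.43 µV

Range is 3 V.
Step size = 3/32768 V = 91.5527 µV.
For a uniform distribution on [−LSB/2, +LSB/2], V_rms = LSB/√12 = 91.5527 µV/3.4641 = 26.43 µV.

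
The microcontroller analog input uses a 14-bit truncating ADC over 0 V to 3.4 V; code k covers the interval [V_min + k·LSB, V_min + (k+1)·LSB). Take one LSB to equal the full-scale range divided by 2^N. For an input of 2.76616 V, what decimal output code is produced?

V_FS = 3.4 V. LSB = 3.4 V / 2^14 ≈ 207.5 µV.
V_in − V_min = 2.76616 − (0) = 2.76616 V.
Divide by LSB: 2.76616 × 16384/3.4 = 13329.6369.
Truncating gives code 13329.

13329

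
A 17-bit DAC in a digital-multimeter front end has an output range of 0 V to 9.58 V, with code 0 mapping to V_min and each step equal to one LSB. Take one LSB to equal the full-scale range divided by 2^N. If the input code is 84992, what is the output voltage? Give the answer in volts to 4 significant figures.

Full-scale range = 9.58 V. LSB = 9.58 V / 2^17.
V_out = V_min + code × LSB = 0 V + 84992 × 9.58 V / 131072
      = 0 + 6.21203 = 6.21203 V.

6.212 V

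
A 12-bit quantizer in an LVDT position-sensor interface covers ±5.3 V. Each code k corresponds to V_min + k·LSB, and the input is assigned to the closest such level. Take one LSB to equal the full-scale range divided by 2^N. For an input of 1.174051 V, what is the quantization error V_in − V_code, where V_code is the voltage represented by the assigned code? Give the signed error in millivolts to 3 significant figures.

Span: 5.3 V − (-5.3 V) = 10.6 V. LSB = 10.6 V / 2^12 ≈ 2.588 mV.
(V_in − V_min)/LSB = (1.174051 − (-5.3)) × 4096/10.6 = 2501.6710 → nearest code k = 2502.
V_code = -5.3 + (2502/4096) × 10.6 = 1.174902344 V.
e = 1.174051 − (1.174902344) = −0.851 mV.

−0.851 mV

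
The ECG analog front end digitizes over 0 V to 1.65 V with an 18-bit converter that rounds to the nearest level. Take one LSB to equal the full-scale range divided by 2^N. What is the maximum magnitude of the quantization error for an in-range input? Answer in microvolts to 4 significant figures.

3.147 µV

Range is 1.65 V.
One LSB is 1.65 V / 262144 = 6.29425 µV.
|e|_max = LSB/2 = 3.147 µV.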